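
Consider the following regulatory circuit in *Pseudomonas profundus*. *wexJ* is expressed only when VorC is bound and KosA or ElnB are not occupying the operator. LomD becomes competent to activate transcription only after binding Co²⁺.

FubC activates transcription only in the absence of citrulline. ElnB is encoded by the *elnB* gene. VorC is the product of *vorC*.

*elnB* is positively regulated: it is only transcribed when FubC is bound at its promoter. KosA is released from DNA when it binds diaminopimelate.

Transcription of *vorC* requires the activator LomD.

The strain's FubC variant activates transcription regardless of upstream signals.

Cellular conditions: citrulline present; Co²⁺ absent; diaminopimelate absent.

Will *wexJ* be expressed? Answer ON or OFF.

Diaminopimelate is absent, so KosA is active.
Co²⁺ is absent, so LomD is inactive.
Required activator LomD is absent, so *vorC* is not transcribed.
So VorC is not produced.
FubC is constitutively active in this strain.
No repressor is bound and FubC is active, so *elnB* is transcribed.
So ElnB is produced and active.
With repressor KosA bound, *wexJ* is not transcribed.

OFF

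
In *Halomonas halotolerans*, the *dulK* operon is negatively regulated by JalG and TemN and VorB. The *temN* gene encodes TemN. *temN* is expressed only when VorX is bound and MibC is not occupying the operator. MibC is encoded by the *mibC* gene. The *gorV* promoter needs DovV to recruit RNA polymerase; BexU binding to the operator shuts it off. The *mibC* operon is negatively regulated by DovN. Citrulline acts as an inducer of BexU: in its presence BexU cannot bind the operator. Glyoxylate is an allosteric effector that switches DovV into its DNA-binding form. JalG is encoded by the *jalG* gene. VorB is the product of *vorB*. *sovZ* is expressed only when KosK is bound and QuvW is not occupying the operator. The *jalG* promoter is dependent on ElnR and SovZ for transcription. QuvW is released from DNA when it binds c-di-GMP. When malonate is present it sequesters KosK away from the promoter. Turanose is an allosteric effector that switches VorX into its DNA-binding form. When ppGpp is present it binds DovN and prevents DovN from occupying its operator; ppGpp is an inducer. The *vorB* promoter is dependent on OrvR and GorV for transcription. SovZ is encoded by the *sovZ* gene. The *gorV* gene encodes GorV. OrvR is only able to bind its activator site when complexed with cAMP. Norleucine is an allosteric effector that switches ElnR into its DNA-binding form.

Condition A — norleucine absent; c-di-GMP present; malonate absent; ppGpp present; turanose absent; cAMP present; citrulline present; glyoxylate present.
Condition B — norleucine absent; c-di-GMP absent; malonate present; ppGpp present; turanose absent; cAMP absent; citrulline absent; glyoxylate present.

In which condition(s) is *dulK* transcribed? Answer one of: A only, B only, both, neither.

Condition A:
Norleucine is absent, so ElnR is inactive.
c-di-GMP is present, so QuvW is inactive.
Malonate is absent, so KosK is active.
No repressor is bound and KosK is active, so *sovZ* is transcribed.
So SovZ is produced and active.
Required activator ElnR is absent, so *jalG* is not transcribed.
So JalG is not produced.
ppGpp is present, so DovN is inactive.
With no repressor bound, *mibC* is transcribed.
So MibC is produced and active.
Turanose is absent, so VorX is inactive.
With repressor MibC bound, *temN* is not transcribed.
So TemN is not produced.
cAMP is present, so OrvR is active.
Citrulline is present, so BexU is inactive.
Glyoxylate is present, so DovV is active.
No repressor is bound and DovV is active, so *gorV* is transcribed.
So GorV is produced and active.
No repressor is bound and OrvR and GorV are active, so *vorB* is transcribed.
So VorB is produced and active.
With repressor VorB bound, *dulK* is not transcribed.
→ *dulK* is OFF in A.
Condition B:
Norleucine is absent, so ElnR is inactive.
c-di-GMP is absent, so QuvW is active.
Malonate is present, so KosK is inactive.
With repressor QuvW bound, *sovZ* is not transcribed.
So SovZ is not produced.
Required activator ElnR is absent, so *jalG* is not transcribed.
So JalG is not produced.
ppGpp is present, so DovN is inactive.
With no repressor bound, *mibC* is transcribed.
So MibC is produced and active.
Turanose is absent, so VorX is inactive.
With repressor MibC bound, *temN* is not transcribed.
So TemN is not produced.
cAMP is absent, so OrvR is inactive.
Citrulline is absent, so BexU is active.
Glyoxylate is present, so DovV is active.
With repressor BexU bound, *gorV* is not transcribed.
So GorV is not produced.
Required activator OrvR is absent, so *vorB* is not transcribed.
So VorB is not produced.
With no repressor bound, *dulK* is transcribed.
→ *dulK* is ON in B.

B only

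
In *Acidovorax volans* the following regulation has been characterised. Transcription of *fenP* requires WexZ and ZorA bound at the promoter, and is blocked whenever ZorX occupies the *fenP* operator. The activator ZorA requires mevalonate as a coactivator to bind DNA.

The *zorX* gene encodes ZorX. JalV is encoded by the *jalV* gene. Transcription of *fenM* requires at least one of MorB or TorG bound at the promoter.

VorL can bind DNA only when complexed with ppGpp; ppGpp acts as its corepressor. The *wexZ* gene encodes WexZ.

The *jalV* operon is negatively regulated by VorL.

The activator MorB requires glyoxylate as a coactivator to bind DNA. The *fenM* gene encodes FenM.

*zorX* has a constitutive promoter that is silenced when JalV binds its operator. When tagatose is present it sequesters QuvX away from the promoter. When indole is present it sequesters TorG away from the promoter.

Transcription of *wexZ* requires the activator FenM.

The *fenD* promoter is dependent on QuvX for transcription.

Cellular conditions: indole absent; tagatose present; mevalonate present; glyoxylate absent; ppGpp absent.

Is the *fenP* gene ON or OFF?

Glyoxylate is absent, so MorB is inactive.
Indole is absent, so TorG is active.
Activator TorG is present, so *fenM* is transcribed.
So FenM is produced and active.
No repressor is bound and FenM is active, so *wexZ* is transcribed.
So WexZ is produced and active.
Mevalonate is present, so ZorA is active.
ppGpp is absent, so VorL is inactive.
With no repressor bound, *jalV* is transcribed.
So JalV is produced and active.
With repressor JalV bound, *zorX* is not transcribed.
So ZorX is not produced.
No repressor is bound and WexZ and ZorA are active, so *fenP* is transcribed.

ON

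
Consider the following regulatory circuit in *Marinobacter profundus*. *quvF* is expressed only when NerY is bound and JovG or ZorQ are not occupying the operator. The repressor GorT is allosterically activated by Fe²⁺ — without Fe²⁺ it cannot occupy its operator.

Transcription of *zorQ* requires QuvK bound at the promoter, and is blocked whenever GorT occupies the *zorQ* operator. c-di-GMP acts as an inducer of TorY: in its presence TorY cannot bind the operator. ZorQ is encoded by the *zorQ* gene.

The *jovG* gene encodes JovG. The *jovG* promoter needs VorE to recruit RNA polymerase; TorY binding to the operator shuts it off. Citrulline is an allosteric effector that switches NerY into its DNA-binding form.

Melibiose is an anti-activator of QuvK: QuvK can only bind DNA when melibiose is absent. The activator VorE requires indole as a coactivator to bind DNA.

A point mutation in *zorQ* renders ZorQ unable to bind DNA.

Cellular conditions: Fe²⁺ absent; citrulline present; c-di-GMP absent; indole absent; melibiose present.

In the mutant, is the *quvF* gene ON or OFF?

ON

Indole is absent, so VorE is inactive.
c-di-GMP is absent, so TorY is active.
With repressor TorY bound, *jovG* is not transcribed.
So JovG is not produced.
ZorQ is non-functional in this strain, so it has no effect.
Citrulline is present, so NerY is active.
No repressor is bound and NerY is active, so *quvF* is transcribed.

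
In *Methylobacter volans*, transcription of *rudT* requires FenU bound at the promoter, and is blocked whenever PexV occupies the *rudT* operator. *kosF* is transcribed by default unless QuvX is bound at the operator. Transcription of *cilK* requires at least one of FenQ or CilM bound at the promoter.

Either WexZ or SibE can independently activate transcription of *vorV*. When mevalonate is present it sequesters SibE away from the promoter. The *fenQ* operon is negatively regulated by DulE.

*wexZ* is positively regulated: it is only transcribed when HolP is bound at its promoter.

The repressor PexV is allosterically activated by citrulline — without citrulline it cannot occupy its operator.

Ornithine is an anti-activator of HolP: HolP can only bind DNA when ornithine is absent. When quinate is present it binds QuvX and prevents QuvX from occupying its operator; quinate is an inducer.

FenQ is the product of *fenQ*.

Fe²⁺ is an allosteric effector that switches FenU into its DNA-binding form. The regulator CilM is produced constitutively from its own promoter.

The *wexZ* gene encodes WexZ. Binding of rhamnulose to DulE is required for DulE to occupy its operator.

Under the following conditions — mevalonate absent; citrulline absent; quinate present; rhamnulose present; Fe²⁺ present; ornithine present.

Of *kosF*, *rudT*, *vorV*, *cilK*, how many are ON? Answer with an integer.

4

Quinate is present, so QuvX is inactive.
With no repressor bound, *kosF* is transcribed.
→ *kosF* is ON.
Citrulline is absent, so PexV is inactive.
Fe²⁺ is present, so FenU is active.
No repressor is bound and FenU is active, so *rudT* is transcribed.
→ *rudT* is ON.
Ornithine is present, so HolP is inactive.
Required activator HolP is absent, so *wexZ* is not transcribed.
So WexZ is not produced.
Mevalonate is absent, so SibE is active.
Activator SibE is present, so *vorV* is transcribed.
→ *vorV* is ON.
Rhamnulose is present, so DulE is active.
With repressor DulE bound, *fenQ* is not transcribed.
So FenQ is not produced.
CilM is produced constitutively and is active.
Activator CilM is present, so *cilK* is transcribed.
→ *cilK* is ON.
4 of the 4 genes are transcribed.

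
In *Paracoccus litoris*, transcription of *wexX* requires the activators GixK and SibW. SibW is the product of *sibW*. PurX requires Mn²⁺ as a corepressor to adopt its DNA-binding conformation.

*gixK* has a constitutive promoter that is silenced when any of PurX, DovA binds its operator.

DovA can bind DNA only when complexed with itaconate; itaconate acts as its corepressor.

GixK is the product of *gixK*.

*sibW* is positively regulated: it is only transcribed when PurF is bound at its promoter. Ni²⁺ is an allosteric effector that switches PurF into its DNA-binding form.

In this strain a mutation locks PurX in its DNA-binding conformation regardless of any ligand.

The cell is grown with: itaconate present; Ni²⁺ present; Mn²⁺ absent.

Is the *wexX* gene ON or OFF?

OFF

PurX is constitutively active in this strain.
Itaconate is present, so DovA is active.
With repressor PurX bound, *gixK* is not transcribed.
So GixK is not produced.
Ni²⁺ is present, so PurF is active.
No repressor is bound and PurF is active, so *sibW* is transcribed.
So SibW is produced and active.
Required activator GixK is absent, so *wexX* is not transcribed.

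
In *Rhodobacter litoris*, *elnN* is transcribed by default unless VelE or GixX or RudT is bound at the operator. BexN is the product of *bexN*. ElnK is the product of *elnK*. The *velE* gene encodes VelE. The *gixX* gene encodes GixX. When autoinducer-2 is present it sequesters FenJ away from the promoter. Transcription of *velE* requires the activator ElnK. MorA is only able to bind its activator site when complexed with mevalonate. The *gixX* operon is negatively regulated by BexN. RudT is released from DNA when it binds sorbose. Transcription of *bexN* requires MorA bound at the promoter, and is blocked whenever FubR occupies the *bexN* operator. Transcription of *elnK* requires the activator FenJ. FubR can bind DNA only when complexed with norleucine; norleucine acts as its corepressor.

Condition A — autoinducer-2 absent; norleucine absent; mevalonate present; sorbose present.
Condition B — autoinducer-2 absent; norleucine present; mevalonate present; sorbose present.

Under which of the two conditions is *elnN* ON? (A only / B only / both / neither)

Condition A:
Autoinducer-2 is absent, so FenJ is active.
No repressor is bound and FenJ is active, so *elnK* is transcribed.
So ElnK is produced and active.
No repressor is bound and ElnK is active, so *velE* is transcribed.
So VelE is produced and active.
Norleucine is absent, so FubR is inactive.
Mevalonate is present, so MorA is active.
No repressor is bound and MorA is active, so *bexN* is transcribed.
So BexN is produced and active.
With repressor BexN bound, *gixX* is not transcribed.
So GixX is not produced.
Sorbose is present, so RudT is inactive.
With repressor VelE bound, *elnN* is not transcribed.
→ *elnN* is OFF in A.
Condition B:
Autoinducer-2 is absent, so FenJ is active.
No repressor is bound and FenJ is active, so *elnK* is transcribed.
So ElnK is produced and active.
No repressor is bound and ElnK is active, so *velE* is transcribed.
So VelE is produced and active.
Norleucine is present, so FubR is active.
Mevalonate is present, so MorA is active.
With repressor FubR bound, *bexN* is not transcribed.
So BexN is not produced.
With no repressor bound, *gixX* is transcribed.
So GixX is produced and active.
Sorbose is present, so RudT is inactive.
With repressor VelE bound, *elnN* is not transcribed.
→ *elnN* is OFF in B.

neither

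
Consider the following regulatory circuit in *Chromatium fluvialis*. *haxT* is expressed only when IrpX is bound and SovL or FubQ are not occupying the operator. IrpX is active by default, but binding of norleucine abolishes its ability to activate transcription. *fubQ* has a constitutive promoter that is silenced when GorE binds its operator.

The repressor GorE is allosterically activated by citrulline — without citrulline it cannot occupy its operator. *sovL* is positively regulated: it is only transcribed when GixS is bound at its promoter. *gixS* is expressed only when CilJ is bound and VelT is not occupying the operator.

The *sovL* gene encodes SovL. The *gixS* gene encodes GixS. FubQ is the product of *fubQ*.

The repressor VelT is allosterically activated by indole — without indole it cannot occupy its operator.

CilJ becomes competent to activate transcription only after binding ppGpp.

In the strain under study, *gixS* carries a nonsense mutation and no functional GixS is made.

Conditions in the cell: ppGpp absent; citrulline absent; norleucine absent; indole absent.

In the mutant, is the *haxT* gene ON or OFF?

Norleucine is absent, so IrpX is active.
GixS is non-functional in this strain, so it has no effect.
Required activator GixS is absent, so *sovL* is not transcribed.
So SovL is not produced.
Citrulline is absent, so GorE is inactive.
With no repressor bound, *fubQ* is transcribed.
So FubQ is produced and active.
With repressor FubQ bound, *haxT* is not transcribed.

OFF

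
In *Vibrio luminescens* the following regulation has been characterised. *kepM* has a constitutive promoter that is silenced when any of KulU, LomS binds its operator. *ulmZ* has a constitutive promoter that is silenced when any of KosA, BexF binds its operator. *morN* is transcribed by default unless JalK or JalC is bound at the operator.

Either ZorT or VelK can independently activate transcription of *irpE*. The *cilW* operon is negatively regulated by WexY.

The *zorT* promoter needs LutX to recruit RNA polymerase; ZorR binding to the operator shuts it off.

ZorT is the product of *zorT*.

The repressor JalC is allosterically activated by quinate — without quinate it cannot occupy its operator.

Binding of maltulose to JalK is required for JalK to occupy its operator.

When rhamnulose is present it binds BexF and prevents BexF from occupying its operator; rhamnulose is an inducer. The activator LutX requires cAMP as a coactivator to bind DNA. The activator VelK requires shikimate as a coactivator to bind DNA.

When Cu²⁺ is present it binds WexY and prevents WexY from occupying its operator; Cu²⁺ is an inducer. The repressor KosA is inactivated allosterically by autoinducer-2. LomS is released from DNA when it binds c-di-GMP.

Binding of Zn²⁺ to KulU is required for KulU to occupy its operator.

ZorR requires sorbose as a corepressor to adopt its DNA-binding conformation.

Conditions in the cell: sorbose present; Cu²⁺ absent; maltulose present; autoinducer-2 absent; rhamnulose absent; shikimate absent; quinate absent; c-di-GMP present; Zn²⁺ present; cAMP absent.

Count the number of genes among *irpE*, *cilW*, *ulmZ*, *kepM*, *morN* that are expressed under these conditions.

0

Sorbose is present, so ZorR is active.
cAMP is absent, so LutX is inactive.
With repressor ZorR bound, *zorT* is not transcribed.
So ZorT is not produced.
Shikimate is absent, so VelK is inactive.
No activator is available at the *irpE* promoter, so *irpE* is not transcribed.
→ *irpE* is OFF.
Cu²⁺ is absent, so WexY is active.
With repressor WexY bound, *cilW* is not transcribed.
→ *cilW* is OFF.
Autoinducer-2 is absent, so KosA is active.
Rhamnulose is absent, so BexF is active.
With repressor KosA bound, *ulmZ* is not transcribed.
→ *ulmZ* is OFF.
Zn²⁺ is present, so KulU is active.
c-di-GMP is present, so LomS is inactive.
With repressor KulU bound, *kepM* is not transcribed.
→ *kepM* is OFF.
Maltulose is present, so JalK is active.
Quinate is absent, so JalC is inactive.
With repressor JalK bound, *morN* is not transcribed.
→ *morN* is OFF.
0 of the 5 genes are transcribed.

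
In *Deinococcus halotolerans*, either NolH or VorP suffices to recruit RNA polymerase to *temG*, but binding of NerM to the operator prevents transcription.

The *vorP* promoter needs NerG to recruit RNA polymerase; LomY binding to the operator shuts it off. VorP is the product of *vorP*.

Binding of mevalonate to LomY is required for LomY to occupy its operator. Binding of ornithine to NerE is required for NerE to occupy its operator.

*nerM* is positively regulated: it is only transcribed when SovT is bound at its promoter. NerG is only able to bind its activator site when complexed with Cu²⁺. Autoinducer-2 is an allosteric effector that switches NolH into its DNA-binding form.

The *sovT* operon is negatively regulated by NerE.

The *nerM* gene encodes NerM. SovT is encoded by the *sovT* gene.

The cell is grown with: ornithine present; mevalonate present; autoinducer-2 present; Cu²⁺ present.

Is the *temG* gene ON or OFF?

Autoinducer-2 is present, so NolH is active.
Ornithine is present, so NerE is active.
With repressor NerE bound, *sovT* is not transcribed.
So SovT is not produced.
Required activator SovT is absent, so *nerM* is not transcribed.
So NerM is not produced.
Mevalonate is present, so LomY is active.
Cu²⁺ is present, so NerG is active.
With repressor LomY bound, *vorP* is not transcribed.
So VorP is not produced.
Activator NolH is present, so *temG* is transcribed.

ON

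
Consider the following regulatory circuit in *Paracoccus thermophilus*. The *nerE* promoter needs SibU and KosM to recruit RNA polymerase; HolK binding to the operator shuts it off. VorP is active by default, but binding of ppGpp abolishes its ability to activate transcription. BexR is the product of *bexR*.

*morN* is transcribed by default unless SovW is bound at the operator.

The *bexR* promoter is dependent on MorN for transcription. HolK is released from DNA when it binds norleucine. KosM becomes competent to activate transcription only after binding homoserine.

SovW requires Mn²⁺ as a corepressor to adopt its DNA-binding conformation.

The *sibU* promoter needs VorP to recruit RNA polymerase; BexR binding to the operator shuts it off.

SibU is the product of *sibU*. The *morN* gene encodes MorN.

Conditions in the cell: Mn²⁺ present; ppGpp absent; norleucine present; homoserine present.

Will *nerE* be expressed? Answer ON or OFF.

Norleucine is present, so HolK is inactive.
Mn²⁺ is present, so SovW is active.
With repressor SovW bound, *morN* is not transcribed.
So MorN is not produced.
Required activator MorN is absent, so *bexR* is not transcribed.
So BexR is not produced.
ppGpp is absent, so VorP is active.
No repressor is bound and VorP is active, so *sibU* is transcribed.
So SibU is produced and active.
Homoserine is present, so KosM is active.
No repressor is bound and SibU and KosM are active, so *nerE* is transcribed.

ON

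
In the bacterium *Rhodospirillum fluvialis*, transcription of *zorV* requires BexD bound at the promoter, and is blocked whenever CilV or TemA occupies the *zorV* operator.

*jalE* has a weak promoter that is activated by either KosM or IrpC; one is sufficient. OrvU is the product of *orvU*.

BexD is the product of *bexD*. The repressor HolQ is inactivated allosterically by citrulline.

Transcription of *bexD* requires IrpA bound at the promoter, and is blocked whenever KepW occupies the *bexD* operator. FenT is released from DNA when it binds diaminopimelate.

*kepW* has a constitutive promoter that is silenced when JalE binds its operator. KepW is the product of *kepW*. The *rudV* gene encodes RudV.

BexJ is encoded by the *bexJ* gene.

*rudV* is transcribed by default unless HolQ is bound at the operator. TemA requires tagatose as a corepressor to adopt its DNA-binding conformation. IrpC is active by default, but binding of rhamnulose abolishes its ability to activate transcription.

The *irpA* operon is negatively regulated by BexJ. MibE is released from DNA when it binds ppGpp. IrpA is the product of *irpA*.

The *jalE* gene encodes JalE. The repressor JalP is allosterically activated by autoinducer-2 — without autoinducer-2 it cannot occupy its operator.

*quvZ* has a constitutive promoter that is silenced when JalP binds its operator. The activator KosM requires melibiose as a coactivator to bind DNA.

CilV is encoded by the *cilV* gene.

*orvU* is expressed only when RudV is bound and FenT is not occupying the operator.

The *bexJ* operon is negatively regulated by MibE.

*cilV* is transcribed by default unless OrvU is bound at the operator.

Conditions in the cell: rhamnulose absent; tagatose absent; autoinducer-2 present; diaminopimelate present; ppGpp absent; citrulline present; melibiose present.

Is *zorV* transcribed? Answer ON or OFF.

ON

Diaminopimelate is present, so FenT is inactive.
Citrulline is present, so HolQ is inactive.
With no repressor bound, *rudV* is transcribed.
So RudV is produced and active.
No repressor is bound and RudV is active, so *orvU* is transcribed.
So OrvU is produced and active.
With repressor OrvU bound, *cilV* is not transcribed.
So CilV is not produced.
ppGpp is absent, so MibE is active.
With repressor MibE bound, *bexJ* is not transcribed.
So BexJ is not produced.
With no repressor bound, *irpA* is transcribed.
So IrpA is produced and active.
Melibiose is present, so KosM is active.
Rhamnulose is absent, so IrpC is active.
Activator KosM is present, so *jalE* is transcribed.
So JalE is produced and active.
With repressor JalE bound, *kepW* is not transcribed.
So KepW is not produced.
No repressor is bound and IrpA is active, so *bexD* is transcribed.
So BexD is produced and active.
Tagatose is absent, so TemA is inactive.
No repressor is bound and BexD is active, so *zorV* is transcribed.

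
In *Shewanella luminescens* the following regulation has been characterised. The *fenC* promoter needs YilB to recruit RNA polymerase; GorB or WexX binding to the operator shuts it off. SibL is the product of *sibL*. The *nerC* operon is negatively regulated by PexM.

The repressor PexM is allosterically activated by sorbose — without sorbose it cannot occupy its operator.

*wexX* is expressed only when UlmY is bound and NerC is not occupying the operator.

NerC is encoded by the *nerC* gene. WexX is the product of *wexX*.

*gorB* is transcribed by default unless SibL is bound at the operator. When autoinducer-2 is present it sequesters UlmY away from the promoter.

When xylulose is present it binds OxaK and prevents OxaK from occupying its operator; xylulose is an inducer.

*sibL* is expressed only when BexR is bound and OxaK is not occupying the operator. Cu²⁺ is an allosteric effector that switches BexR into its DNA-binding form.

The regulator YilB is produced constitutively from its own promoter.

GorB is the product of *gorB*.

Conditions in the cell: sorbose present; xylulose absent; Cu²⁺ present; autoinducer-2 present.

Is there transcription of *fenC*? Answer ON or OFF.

Cu²⁺ is present, so BexR is active.
Xylulose is absent, so OxaK is active.
With repressor OxaK bound, *sibL* is not transcribed.
So SibL is not produced.
With no repressor bound, *gorB* is transcribed.
So GorB is produced and active.
Sorbose is present, so PexM is active.
With repressor PexM bound, *nerC* is not transcribed.
So NerC is not produced.
Autoinducer-2 is present, so UlmY is inactive.
Required activator UlmY is absent, so *wexX* is not transcribed.
So WexX is not produced.
YilB is produced constitutively and is active.
With repressor GorB bound, *fenC* is not transcribed.

OFF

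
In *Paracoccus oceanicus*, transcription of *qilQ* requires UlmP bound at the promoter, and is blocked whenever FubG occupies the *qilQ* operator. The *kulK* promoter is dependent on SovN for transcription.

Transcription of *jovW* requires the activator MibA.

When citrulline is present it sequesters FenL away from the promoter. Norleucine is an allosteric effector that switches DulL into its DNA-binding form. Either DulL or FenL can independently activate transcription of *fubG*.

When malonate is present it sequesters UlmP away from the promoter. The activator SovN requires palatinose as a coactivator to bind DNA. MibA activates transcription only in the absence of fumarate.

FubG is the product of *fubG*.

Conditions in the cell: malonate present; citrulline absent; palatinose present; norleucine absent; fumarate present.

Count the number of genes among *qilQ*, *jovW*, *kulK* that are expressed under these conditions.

Malonate is present, so UlmP is inactive.
Norleucine is absent, so DulL is inactive.
Citrulline is absent, so FenL is active.
Activator FenL is present, so *fubG* is transcribed.
So FubG is produced and active.
With repressor FubG bound, *qilQ* is not transcribed.
→ *qilQ* is OFF.
Fumarate is present, so MibA is inactive.
Required activator MibA is absent, so *jovW* is not transcribed.
→ *jovW* is OFF.
Palatinose is present, so SovN is active.
No repressor is bound and SovN is active, so *kulK* is transcribed.
→ *kulK* is ON.
1 of the 3 genes is transcribed.

1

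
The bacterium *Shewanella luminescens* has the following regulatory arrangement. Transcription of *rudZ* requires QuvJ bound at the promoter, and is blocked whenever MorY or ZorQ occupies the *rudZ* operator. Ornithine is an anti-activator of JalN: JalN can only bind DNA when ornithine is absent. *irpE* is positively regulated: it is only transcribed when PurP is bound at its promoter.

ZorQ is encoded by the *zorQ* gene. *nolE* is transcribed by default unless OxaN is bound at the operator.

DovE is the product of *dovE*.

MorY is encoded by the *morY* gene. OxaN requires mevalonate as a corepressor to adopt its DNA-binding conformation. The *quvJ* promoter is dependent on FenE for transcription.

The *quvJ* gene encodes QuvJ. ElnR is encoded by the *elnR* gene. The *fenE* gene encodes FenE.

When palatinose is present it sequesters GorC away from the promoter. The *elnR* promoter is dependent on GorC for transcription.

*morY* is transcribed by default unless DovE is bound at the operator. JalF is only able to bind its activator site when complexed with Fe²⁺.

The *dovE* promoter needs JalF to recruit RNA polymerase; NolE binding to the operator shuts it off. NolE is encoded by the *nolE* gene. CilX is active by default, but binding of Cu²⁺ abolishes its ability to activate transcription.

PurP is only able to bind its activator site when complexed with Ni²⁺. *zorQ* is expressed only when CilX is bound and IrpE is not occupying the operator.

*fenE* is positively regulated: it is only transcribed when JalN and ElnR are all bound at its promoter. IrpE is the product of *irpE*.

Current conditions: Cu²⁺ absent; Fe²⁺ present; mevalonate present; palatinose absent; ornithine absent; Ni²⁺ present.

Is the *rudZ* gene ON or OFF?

ON

Fe²⁺ is present, so JalF is active.
Mevalonate is present, so OxaN is active.
With repressor OxaN bound, *nolE* is not transcribed.
So NolE is not produced.
No repressor is bound and JalF is active, so *dovE* is transcribed.
So DovE is produced and active.
With repressor DovE bound, *morY* is not transcribed.
So MorY is not produced.
Ni²⁺ is present, so PurP is active.
No repressor is bound and PurP is active, so *irpE* is transcribed.
So IrpE is produced and active.
Cu²⁺ is absent, so CilX is active.
With repressor IrpE bound, *zorQ* is not transcribed.
So ZorQ is not produced.
Ornithine is absent, so JalN is active.
Palatinose is absent, so GorC is active.
No repressor is bound and GorC is active, so *elnR* is transcribed.
So ElnR is produced and active.
No repressor is bound and JalN and ElnR are active, so *fenE* is transcribed.
So FenE is produced and active.
No repressor is bound and FenE is active, so *quvJ* is transcribed.
So QuvJ is produced and active.
No repressor is bound and QuvJ is active, so *rudZ* is transcribed.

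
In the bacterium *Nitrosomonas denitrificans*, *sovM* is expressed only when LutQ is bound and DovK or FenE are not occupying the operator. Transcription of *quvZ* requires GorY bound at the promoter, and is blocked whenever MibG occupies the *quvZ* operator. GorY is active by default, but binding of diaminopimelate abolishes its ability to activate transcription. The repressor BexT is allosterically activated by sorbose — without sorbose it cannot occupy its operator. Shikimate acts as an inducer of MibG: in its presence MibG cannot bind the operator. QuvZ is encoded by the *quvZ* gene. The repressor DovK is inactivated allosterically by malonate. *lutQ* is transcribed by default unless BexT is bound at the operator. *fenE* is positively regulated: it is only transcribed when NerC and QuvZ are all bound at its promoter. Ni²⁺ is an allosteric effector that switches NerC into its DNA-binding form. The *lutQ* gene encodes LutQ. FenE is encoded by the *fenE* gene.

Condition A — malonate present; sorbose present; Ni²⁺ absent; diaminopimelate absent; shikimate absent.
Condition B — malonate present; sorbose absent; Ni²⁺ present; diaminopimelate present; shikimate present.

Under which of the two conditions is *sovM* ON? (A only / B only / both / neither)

B only

Condition A:
Malonate is present, so DovK is inactive.
Sorbose is present, so BexT is active.
With repressor BexT bound, *lutQ* is not transcribed.
So LutQ is not produced.
Ni²⁺ is absent, so NerC is inactive.
Diaminopimelate is absent, so GorY is active.
Shikimate is absent, so MibG is active.
With repressor MibG bound, *quvZ* is not transcribed.
So QuvZ is not produced.
Required activator NerC is absent, so *fenE* is not transcribed.
So FenE is not produced.
Required activator LutQ is absent, so *sovM* is not transcribed.
→ *sovM* is OFF in A.
Condition B:
Malonate is present, so DovK is inactive.
Sorbose is absent, so BexT is inactive.
With no repressor bound, *lutQ* is transcribed.
So LutQ is produced and active.
Ni²⁺ is present, so NerC is active.
Diaminopimelate is present, so GorY is inactive.
Shikimate is present, so MibG is inactive.
Required activator GorY is absent, so *quvZ* is not transcribed.
So QuvZ is not produced.
Required activator QuvZ is absent, so *fenE* is not transcribed.
So FenE is not produced.
No repressor is bound and LutQ is active, so *sovM* is transcribed.
→ *sovM* is ON in B.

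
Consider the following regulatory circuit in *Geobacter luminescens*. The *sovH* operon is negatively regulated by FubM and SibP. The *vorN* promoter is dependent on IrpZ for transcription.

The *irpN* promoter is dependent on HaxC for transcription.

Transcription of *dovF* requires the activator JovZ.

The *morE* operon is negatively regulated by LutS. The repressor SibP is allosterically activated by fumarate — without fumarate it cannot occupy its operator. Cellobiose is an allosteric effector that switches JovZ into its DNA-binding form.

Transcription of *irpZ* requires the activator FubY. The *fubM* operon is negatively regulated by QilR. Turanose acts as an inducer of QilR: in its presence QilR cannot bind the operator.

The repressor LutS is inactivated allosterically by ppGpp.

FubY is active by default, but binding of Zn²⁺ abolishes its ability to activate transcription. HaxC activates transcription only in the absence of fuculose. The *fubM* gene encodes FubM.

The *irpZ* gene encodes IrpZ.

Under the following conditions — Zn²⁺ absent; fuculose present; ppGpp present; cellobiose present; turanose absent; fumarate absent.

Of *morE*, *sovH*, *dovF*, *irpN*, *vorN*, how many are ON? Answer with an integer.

ppGpp is present, so LutS is inactive.
With no repressor bound, *morE* is transcribed.
→ *morE* is ON.
Turanose is absent, so QilR is active.
With repressor QilR bound, *fubM* is not transcribed.
So FubM is not produced.
Fumarate is absent, so SibP is inactive.
With no repressor bound, *sovH* is transcribed.
→ *sovH* is ON.
Cellobiose is present, so JovZ is active.
No repressor is bound and JovZ is active, so *dovF* is transcribed.
→ *dovF* is ON.
Fuculose is present, so HaxC is inactive.
Required activator HaxC is absent, so *irpN* is not transcribed.
→ *irpN* is OFF.
Zn²⁺ is absent, so FubY is active.
No repressor is bound and FubY is active, so *irpZ* is transcribed.
So IrpZ is produced and active.
No repressor is bound and IrpZ is active, so *vorN* is transcribed.
→ *vorN* is ON.
4 of the 5 genes are transcribed.

4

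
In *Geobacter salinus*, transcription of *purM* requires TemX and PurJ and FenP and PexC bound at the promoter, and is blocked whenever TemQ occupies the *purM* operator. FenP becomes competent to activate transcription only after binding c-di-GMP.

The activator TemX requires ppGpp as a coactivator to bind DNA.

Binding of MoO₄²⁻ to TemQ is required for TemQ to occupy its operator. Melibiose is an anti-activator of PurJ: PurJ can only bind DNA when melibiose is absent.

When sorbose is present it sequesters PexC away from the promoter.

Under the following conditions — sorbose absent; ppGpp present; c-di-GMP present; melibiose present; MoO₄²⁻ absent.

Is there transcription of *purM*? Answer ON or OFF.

OFF

ppGpp is present, so TemX is active.
Melibiose is present, so PurJ is inactive.
c-di-GMP is present, so FenP is active.
MoO₄²⁻ is absent, so TemQ is inactive.
Sorbose is absent, so PexC is active.
Required activator PurJ is absent, so *purM* is not transcribed.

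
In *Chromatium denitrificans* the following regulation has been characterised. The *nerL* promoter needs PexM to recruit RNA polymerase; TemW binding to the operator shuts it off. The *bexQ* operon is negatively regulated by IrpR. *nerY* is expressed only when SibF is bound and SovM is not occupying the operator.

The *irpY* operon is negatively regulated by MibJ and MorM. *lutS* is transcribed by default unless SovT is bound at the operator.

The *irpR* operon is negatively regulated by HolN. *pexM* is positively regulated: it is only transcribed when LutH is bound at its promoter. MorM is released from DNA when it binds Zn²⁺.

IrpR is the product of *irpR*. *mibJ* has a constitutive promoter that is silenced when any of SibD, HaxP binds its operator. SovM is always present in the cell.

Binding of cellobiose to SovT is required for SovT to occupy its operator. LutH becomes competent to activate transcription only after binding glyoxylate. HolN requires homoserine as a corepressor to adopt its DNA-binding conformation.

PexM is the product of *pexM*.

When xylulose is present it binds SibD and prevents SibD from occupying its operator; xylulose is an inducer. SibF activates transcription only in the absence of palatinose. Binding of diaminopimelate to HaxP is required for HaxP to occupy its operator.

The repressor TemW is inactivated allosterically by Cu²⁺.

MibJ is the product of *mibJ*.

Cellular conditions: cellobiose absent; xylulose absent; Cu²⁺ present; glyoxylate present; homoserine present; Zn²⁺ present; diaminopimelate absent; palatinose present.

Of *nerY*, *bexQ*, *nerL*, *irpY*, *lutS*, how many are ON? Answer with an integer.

SovM is produced constitutively and is active.
Palatinose is present, so SibF is inactive.
With repressor SovM bound, *nerY* is not transcribed.
→ *nerY* is OFF.
Homoserine is present, so HolN is active.
With repressor HolN bound, *irpR* is not transcribed.
So IrpR is not produced.
With no repressor bound, *bexQ* is transcribed.
→ *bexQ* is ON.
Cu²⁺ is present, so TemW is inactive.
Glyoxylate is present, so LutH is active.
No repressor is bound and LutH is active, so *pexM* is transcribed.
So PexM is produced and active.
No repressor is bound and PexM is active, so *nerL* is transcribed.
→ *nerL* is ON.
Xylulose is absent, so SibD is active.
Diaminopimelate is absent, so HaxP is inactive.
With repressor SibD bound, *mibJ* is not transcribed.
So MibJ is not produced.
Zn²⁺ is present, so MorM is inactive.
With no repressor bound, *irpY* is transcribed.
→ *irpY* is ON.
Cellobiose is absent, so SovT is inactive.
With no repressor bound, *lutS* is transcribed.
→ *lutS* is ON.
4 of the 5 genes are transcribed.

4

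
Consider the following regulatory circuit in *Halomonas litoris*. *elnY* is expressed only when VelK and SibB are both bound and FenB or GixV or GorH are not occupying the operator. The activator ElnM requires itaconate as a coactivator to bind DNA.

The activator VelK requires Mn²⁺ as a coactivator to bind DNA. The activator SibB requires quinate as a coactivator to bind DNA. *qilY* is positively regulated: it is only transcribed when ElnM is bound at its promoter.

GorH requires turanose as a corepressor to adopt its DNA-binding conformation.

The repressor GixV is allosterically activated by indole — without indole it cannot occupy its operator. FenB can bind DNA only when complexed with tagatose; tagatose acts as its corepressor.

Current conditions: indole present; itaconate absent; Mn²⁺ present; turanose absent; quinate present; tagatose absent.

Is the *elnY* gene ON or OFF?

OFF

Mn²⁺ is present, so VelK is active.
Tagatose is absent, so FenB is inactive.
Quinate is present, so SibB is active.
Indole is present, so GixV is active.
Turanose is absent, so GorH is inactive.
With repressor GixV bound, *elnY* is not transcribed.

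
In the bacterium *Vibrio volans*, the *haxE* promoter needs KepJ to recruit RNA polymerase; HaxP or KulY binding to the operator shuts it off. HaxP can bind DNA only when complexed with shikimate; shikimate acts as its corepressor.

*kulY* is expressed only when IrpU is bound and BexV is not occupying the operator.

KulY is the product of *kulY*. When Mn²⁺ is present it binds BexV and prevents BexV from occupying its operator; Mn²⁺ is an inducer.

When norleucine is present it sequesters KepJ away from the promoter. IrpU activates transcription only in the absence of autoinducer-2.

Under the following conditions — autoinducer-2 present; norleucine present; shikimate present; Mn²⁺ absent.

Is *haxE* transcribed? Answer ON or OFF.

OFF

Shikimate is present, so HaxP is active.
Mn²⁺ is absent, so BexV is active.
Autoinducer-2 is present, so IrpU is inactive.
With repressor BexV bound, *kulY* is not transcribed.
So KulY is not produced.
Norleucine is present, so KepJ is inactive.
With repressor HaxP bound, *haxE* is not transcribed.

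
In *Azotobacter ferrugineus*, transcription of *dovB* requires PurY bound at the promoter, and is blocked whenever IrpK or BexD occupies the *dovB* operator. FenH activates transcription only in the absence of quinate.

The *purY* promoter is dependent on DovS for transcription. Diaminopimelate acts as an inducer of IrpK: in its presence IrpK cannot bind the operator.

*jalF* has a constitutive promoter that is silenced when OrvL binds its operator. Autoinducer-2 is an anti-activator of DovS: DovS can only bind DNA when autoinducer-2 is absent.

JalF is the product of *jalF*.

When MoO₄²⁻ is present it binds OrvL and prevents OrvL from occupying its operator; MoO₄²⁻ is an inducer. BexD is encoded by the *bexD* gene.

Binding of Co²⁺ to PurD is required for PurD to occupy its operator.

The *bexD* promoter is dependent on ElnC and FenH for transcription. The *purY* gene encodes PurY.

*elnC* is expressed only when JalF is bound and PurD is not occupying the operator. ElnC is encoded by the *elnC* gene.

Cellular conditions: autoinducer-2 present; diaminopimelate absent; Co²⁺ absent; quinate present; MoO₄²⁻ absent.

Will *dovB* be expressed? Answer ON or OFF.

Autoinducer-2 is present, so DovS is inactive.
Required activator DovS is absent, so *purY* is not transcribed.
So PurY is not produced.
Diaminopimelate is absent, so IrpK is active.
Co²⁺ is absent, so PurD is inactive.
MoO₄²⁻ is absent, so OrvL is active.
With repressor OrvL bound, *jalF* is not transcribed.
So JalF is not produced.
Required activator JalF is absent, so *elnC* is not transcribed.
So ElnC is not produced.
Quinate is present, so FenH is inactive.
Required activator ElnC is absent, so *bexD* is not transcribed.
So BexD is not produced.
With repressor IrpK bound, *dovB* is not transcribed.

OFF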